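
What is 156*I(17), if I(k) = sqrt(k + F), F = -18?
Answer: 156*I ≈ 156.0*I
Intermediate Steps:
I(k) = sqrt(-18 + k) (I(k) = sqrt(k - 18) = sqrt(-18 + k))
156*I(17) = 156*sqrt(-18 + 17) = 156*sqrt(-1) = 156*I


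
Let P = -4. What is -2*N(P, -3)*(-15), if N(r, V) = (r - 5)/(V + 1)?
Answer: 135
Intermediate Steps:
N(r, V) = (-5 + r)/(1 + V)
-2*N(P, -3)*(-15) = -2*(-5 - 4)/(1 - 3)*(-15) = -2*(-9)/(-2)*(-15) = -(-1)*(-9)*(-15) = -2*9/2*(-15) = -9*(-15) = 135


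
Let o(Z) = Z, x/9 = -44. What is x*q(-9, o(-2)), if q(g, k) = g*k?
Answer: -7128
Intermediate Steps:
x = -396 (x = 9*(-44) = -396)
x*q(-9, o(-2)) = -(-3564)*(-2) = -396*18 = -7128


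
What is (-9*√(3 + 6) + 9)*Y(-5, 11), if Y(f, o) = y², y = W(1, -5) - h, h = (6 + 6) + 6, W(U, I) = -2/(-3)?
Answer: -5408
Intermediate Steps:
W(U, I) = ⅔ (W(U, I) = -2*(-⅓) = ⅔)
h = 18 (h = 12 + 6 = 18)
y = -52/3 (y = ⅔ - 1*18 = ⅔ - 18 = -52/3 ≈ -17.333)
Y(f, o) = 2704/9 (Y(f, o) = (-52/3)² = 2704/9)
(-9*√(3 + 6) + 9)*Y(-5, 11) = (-9*√(3 + 6) + 9)*(2704/9) = (-9*√9 + 9)*(2704/9) = (-9*3 + 9)*(2704/9) = (-27 + 9)*(2704/9) = -18*2704/9 = -5408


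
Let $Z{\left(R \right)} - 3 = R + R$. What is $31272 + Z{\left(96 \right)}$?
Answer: $31467$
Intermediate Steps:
$Z{\left(R \right)} = 3 + 2 R$ ($Z{\left(R \right)} = 3 + \left(R + R\right) = 3 + 2 R$)
$31272 + Z{\left(96 \right)} = 31272 + \left(3 + 2 \cdot 96\right) = 31272 + \left(3 + 192\right) = 31272 + 195 = 31467$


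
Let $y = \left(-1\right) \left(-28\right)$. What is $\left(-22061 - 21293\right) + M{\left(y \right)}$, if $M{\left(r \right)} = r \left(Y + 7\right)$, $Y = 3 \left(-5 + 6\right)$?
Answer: $-43074$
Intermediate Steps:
$y = 28$
$Y = 3$ ($Y = 3 \cdot 1 = 3$)
$M{\left(r \right)} = 10 r$ ($M{\left(r \right)} = r \left(3 + 7\right) = r 10 = 10 r$)
$\left(-22061 - 21293\right) + M{\left(y \right)} = \left(-22061 - 21293\right) + 10 \cdot 28 = -43354 + 280 = -43074$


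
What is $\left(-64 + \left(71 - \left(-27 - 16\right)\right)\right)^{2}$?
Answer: $2500$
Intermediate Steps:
$\left(-64 + \left(71 - \left(-27 - 16\right)\right)\right)^{2} = \left(-64 + \left(71 - -43\right)\right)^{2} = \left(-64 + \left(71 + 43\right)\right)^{2} = \left(-64 + 114\right)^{2} = 50^{2} = 2500$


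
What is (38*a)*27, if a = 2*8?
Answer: 16416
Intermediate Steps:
a = 16
(38*a)*27 = (38*16)*27 = 608*27 = 16416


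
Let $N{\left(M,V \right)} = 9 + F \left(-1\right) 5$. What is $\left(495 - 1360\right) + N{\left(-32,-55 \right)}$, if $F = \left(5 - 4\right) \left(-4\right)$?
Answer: $-836$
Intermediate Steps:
$F = -4$ ($F = 1 \left(-4\right) = -4$)
$N{\left(M,V \right)} = 29$ ($N{\left(M,V \right)} = 9 + \left(-4\right) \left(-1\right) 5 = 9 + 4 \cdot 5 = 9 + 20 = 29$)
$\left(495 - 1360\right) + N{\left(-32,-55 \right)} = \left(495 - 1360\right) + 29 = -865 + 29 = -836$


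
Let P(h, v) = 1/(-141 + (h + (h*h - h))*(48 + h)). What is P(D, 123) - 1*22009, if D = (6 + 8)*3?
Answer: -3491045570/158619 ≈ -22009.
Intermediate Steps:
D = 42 (D = 14*3 = 42)
P(h, v) = 1/(-141 + h²*(48 + h)) (P(h, v) = 1/(-141 + (h + (h² - h))*(48 + h)) = 1/(-141 + h²*(48 + h)))
P(D, 123) - 1*22009 = 1/(-141 + 42³ + 48*42²) - 1*22009 = 1/(-141 + 74088 + 48*1764) - 22009 = 1/(-141 + 74088 + 84672) - 22009 = 1/158619 - 22009 = -3491045570/158619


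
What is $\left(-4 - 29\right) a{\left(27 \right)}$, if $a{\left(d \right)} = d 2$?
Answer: $-1782$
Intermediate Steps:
$a{\left(d \right)} = 2 d$
$\left(-4 - 29\right) a{\left(27 \right)} = \left(-4 - 29\right) 2 \cdot 27 = \left(-4 - 29\right) 54 = \left(-33\right) 54 = -1782$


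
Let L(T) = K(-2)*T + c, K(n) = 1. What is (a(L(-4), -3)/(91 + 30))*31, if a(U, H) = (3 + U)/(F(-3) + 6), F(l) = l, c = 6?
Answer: 155/363 ≈ 0.42700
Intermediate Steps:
L(T) = 6 + T (L(T) = 1*T + 6 = T + 6 = 6 + T)
a(U, H) = 1 + U/3 (a(U, H) = (3 + U)/(-3 + 6) = (3 + U)/3 = (3 + U)*(⅓) = 1 + U/3)
(a(L(-4), -3)/(91 + 30))*31 = ((1 + (6 - 4)/3)/(91 + 30))*31 = ((1 + (⅓)*2)/121)*31 = ((1 + ⅔)*(1/121))*31 = ((5/3)*(1/121))*31 = (5/363)*31 = 155/363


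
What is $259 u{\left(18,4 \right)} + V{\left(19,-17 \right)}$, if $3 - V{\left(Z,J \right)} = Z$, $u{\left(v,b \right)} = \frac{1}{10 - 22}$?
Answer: $- \frac{451}{12} \approx -37.583$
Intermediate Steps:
$u{\left(v,b \right)} = - \frac{1}{12}$ ($u{\left(v,b \right)} = \frac{1}{-12} = - \frac{1}{12}$)
$V{\left(Z,J \right)} = 3 - Z$
$259 u{\left(18,4 \right)} + V{\left(19,-17 \right)} = 259 \left(- \frac{1}{12}\right) + \left(3 - 19\right) = - \frac{259}{12} + \left(3 - 19\right) = - \frac{259}{12} - 16 = - \frac{451}{12}$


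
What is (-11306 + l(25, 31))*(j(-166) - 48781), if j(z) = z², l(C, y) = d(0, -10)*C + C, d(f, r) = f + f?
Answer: 239439225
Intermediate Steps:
d(f, r) = 2*f
l(C, y) = C (l(C, y) = (2*0)*C + C = 0*C + C = 0 + C = C)
(-11306 + l(25, 31))*(j(-166) - 48781) = (-11306 + 25)*((-166)² - 48781) = -11281*(27556 - 48781) = -11281*(-21225) = 239439225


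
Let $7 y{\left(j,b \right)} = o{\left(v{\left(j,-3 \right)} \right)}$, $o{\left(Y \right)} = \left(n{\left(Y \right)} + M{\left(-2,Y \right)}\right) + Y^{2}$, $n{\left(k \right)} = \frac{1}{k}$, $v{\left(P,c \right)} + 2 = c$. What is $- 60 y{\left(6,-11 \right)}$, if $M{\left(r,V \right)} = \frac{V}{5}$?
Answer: $-204$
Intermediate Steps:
$M{\left(r,V \right)} = \frac{V}{5}$ ($M{\left(r,V \right)} = V \frac{1}{5} = \frac{V}{5}$)
$v{\left(P,c \right)} = -2 + c$
$o{\left(Y \right)} = \frac{1}{Y} + Y^{2} + \frac{Y}{5}$ ($o{\left(Y \right)} = \left(\frac{1}{Y} + \frac{Y}{5}\right) + Y^{2} = \frac{1}{Y} + Y^{2} + \frac{Y}{5}$)
$y{\left(j,b \right)} = \frac{17}{5}$ ($y{\left(j,b \right)} = \frac{\frac{1}{-2 - 3} + \left(-2 - 3\right)^{2} + \frac{-2 - 3}{5}}{7} = \frac{\frac{1}{-5} + \left(-5\right)^{2} + \frac{1}{5} \left(-5\right)}{7} = \frac{- \frac{1}{5} + 25 - 1}{7} = \frac{1}{7} \cdot \frac{119}{5} = \frac{17}{5}$)
$- 60 y{\left(6,-11 \right)} = \left(-60\right) \frac{17}{5} = -204$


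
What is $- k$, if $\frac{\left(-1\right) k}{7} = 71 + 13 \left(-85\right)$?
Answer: $-7238$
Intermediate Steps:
$k = 7238$ ($k = - 7 \left(71 + 13 \left(-85\right)\right) = - 7 \left(71 - 1105\right) = \left(-7\right) \left(-1034\right) = 7238$)
$- k = \left(-1\right) 7238 = -7238$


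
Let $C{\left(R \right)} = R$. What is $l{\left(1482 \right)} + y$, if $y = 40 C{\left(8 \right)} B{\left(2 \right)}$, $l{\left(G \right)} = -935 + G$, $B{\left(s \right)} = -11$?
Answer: $-2973$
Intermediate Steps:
$y = -3520$ ($y = 40 \cdot 8 \left(-11\right) = 320 \left(-11\right) = -3520$)
$l{\left(1482 \right)} + y = \left(-935 + 1482\right) - 3520 = 547 - 3520 = -2973$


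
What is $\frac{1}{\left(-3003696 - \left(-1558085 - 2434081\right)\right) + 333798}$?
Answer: $\frac{1}{1322268} \approx 7.5628 \cdot 10^{-7}$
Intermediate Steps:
$\frac{1}{\left(-3003696 - \left(-1558085 - 2434081\right)\right) + 333798} = \frac{1}{\left(-3003696 - -3992166\right) + 333798} = \frac{1}{\left(-3003696 + 3992166\right) + 333798} = \frac{1}{988470 + 333798} = \frac{1}{1322268}$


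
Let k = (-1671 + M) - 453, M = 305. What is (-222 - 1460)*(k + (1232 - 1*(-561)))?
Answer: 43732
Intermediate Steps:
k = -1819 (k = (-1671 + 305) - 453 = -1366 - 453 = -1819)
(-222 - 1460)*(k + (1232 - 1*(-561))) = (-222 - 1460)*(-1819 + (1232 - 1*(-561))) = -1682*(-1819 + (1232 + 561)) = -1682*(-1819 + 1793) = -1682*(-26) = 43732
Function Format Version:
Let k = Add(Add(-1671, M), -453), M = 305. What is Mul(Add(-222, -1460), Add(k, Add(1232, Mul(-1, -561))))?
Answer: 43732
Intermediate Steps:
k = -1819 (k = Add(Add(-1671, 305), -453) = Add(-1366, -453) = -1819)
Mul(Add(-222, -1460), Add(k, Add(1232, Mul(-1, -561)))) = Mul(Add(-222, -1460), Add(-1819, Add(1232, Mul(-1, -561)))) = Mul(-1682, Add(-1819, Add(1232, 561))) = Mul(-1682, Add(-1819, 1793)) = Mul(-1682, -26) = 43732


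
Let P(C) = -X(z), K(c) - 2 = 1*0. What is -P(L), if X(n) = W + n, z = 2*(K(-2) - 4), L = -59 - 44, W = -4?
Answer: -8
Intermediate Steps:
K(c) = 2 (K(c) = 2 + 1*0 = 2 + 0 = 2)
L = -103
z = -4 (z = 2*(2 - 4) = 2*(-2) = -4)
X(n) = -4 + n
P(C) = 8 (P(C) = -(-4 - 4) = -1*(-8) = 8)
-P(L) = -1*8 = -8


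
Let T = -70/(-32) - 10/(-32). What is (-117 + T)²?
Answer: 52441/4 ≈ 13110.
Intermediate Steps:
T = 5/2 (T = -70*(-1/32) - 10*(-1/32) = 35/16 + 5/16 = 5/2 ≈ 2.5000)
(-117 + T)² = (-117 + 5/2)² = (-229/2)² = 52441/4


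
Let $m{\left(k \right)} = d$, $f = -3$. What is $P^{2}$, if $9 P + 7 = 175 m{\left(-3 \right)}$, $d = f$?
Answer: $\frac{283024}{81} \approx 3494.1$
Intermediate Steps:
$d = -3$
$m{\left(k \right)} = -3$
$P = - \frac{532}{9}$ ($P = - \frac{7}{9} + \frac{175 \left(-3\right)}{9} = - \frac{7}{9} + \frac{1}{9} \left(-525\right) = - \frac{7}{9} - \frac{175}{3} = - \frac{532}{9} \approx -59.111$)
$P^{2} = \left(- \frac{532}{9}\right)^{2} = \frac{283024}{81}$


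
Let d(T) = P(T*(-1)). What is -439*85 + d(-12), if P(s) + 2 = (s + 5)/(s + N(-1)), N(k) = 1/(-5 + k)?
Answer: -2649405/71 ≈ -37316.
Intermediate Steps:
P(s) = -2 + (5 + s)/(-1/6 + s) (P(s) = -2 + (s + 5)/(s + 1/(-5 - 1)) = -2 + (5 + s)/(s + 1/(-6)) = -2 + (5 + s)/(s - 1/6) = -2 + (5 + s)/(-1/6 + s))
d(T) = 2*(16 + 3*T)/(-1 - 6*T) (d(T) = 2*(16 - 3*T*(-1))/(-1 + 6*(T*(-1))) = 2*(16 - (-3)*T)/(-1 + 6*(-T)) = 2*(16 + 3*T)/(-1 - 6*T))
-439*85 + d(-12) = -439*85 + 2*(-16 - 3*(-12))/(1 + 6*(-12)) = -37315 + 2*(-16 + 36)/(1 - 72) = -37315 + 2*20/(-71) = -37315 + 2*(-1/71)*20 = -37315 - 40/71 = -2649405/71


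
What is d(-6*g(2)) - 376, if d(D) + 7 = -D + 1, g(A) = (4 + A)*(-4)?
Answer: -526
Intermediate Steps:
g(A) = -16 - 4*A
d(D) = -6 - D (d(D) = -7 + (-D + 1) = -7 + (1 - D) = -6 - D)
d(-6*g(2)) - 376 = (-6 - (-6)*(-16 - 4*2)) - 376 = (-6 - (-6)*(-16 - 8)) - 376 = (-6 - (-6)*(-24)) - 376 = (-6 - 1*144) - 376 = (-6 - 144) - 376 = -150 - 376 = -526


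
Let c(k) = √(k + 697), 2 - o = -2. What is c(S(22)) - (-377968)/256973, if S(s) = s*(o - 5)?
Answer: 377968/256973 + 15*√3 ≈ 27.452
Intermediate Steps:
o = 4 (o = 2 - 1*(-2) = 2 + 2 = 4)
S(s) = -s (S(s) = s*(4 - 5) = s*(-1) = -s)
c(k) = √(697 + k)
c(S(22)) - (-377968)/256973 = √(697 - 1*22) - (-377968)/256973 = √(697 - 22) - (-377968)/256973 = √675 - 1*(-377968/256973) = 15*√3 + 377968/256973 = 377968/256973 + 15*√3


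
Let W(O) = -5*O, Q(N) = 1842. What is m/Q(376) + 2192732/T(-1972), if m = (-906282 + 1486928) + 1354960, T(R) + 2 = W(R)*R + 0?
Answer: 3135977756199/2984642027 ≈ 1050.7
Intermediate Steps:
T(R) = -2 - 5*R² (T(R) = -2 + ((-5*R)*R + 0) = -2 + (-5*R² + 0) = -2 - 5*R²)
m = 1935606 (m = 580646 + 1354960 = 1935606)
m/Q(376) + 2192732/T(-1972) = 1935606/1842 + 2192732/(-2 - 5*(-1972)²) = 1935606*(1/1842) + 2192732/(-2 - 5*3888784) = 322601/307 + 2192732/(-2 - 19443920) = 322601/307 + 2192732/(-19443922) = 322601/307 + 2192732*(-1/19443922) = 322601/307 - 1096366/9721961 = 3135977756199/2984642027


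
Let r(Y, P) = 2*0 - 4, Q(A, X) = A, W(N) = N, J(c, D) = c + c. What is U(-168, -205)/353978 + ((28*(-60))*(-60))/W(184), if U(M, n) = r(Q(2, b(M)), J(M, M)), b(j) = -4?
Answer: 2230061354/4070747 ≈ 547.83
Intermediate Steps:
J(c, D) = 2*c
r(Y, P) = -4 (r(Y, P) = 0 - 4 = -4)
U(M, n) = -4
U(-168, -205)/353978 + ((28*(-60))*(-60))/W(184) = -4/353978 + ((28*(-60))*(-60))/184 = -4*1/353978 - 1680*(-60)*(1/184) = -2/176989 + 100800*(1/184) = -2/176989 + 12600/23 = 2230061354/4070747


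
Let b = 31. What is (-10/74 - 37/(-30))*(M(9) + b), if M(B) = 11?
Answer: 8533/185 ≈ 46.124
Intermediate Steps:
(-10/74 - 37/(-30))*(M(9) + b) = (-10/74 - 37/(-30))*(11 + 31) = (-10*1/74 - 37*(-1/30))*42 = (-5/37 + 37/30)*42 = (1219/1110)*42 = 8533/185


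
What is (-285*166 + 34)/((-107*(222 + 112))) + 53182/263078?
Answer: 3584473461/2350470391 ≈ 1.5250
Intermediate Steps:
(-285*166 + 34)/((-107*(222 + 112))) + 53182/263078 = (-47310 + 34)/((-107*334)) + 53182*(1/263078) = -47276/(-35738) + 26591/131539 = -47276*(-1/35738) + 26591/131539 = 23638/17869 + 26591/131539 = 3584473461/2350470391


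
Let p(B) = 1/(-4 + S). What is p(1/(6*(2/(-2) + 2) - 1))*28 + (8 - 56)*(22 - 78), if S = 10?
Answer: 8078/3 ≈ 2692.7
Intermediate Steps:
p(B) = ⅙ (p(B) = 1/(-4 + 10) = 1/6 = ⅙)
p(1/(6*(2/(-2) + 2) - 1))*28 + (8 - 56)*(22 - 78) = (⅙)*28 + (8 - 56)*(22 - 78) = 14/3 - 48*(-56) = 14/3 + 2688 = 8078/3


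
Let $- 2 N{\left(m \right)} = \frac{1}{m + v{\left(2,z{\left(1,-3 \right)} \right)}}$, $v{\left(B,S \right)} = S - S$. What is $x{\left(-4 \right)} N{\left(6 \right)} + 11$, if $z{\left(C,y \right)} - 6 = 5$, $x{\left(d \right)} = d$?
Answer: $\frac{34}{3} \approx 11.333$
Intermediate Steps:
$z{\left(C,y \right)} = 11$ ($z{\left(C,y \right)} = 6 + 5 = 11$)
$v{\left(B,S \right)} = 0$
$N{\left(m \right)} = - \frac{1}{2 m}$ ($N{\left(m \right)} = - \frac{1}{2 \left(m + 0\right)} = - \frac{1}{2 m}$)
$x{\left(-4 \right)} N{\left(6 \right)} + 11 = - 4 \left(- \frac{1}{2 \cdot 6}\right) + 11 = - 4 \left(\left(- \frac{1}{2}\right) \frac{1}{6}\right) + 11 = \left(-4\right) \left(- \frac{1}{12}\right) + 11 = \frac{1}{3} + 11 = \frac{34}{3}$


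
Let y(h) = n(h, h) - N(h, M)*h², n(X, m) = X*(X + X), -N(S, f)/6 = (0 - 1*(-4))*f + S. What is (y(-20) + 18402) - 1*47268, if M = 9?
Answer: 10334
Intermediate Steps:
N(S, f) = -24*f - 6*S (N(S, f) = -6*((0 - 1*(-4))*f + S) = -6*((0 + 4)*f + S) = -6*(4*f + S) = -6*(S + 4*f) = -24*f - 6*S)
n(X, m) = 2*X² (n(X, m) = X*(2*X) = 2*X²)
y(h) = 2*h² - h²*(-216 - 6*h) (y(h) = 2*h² - (-24*9 - 6*h)*h² = 2*h² - (-216 - 6*h)*h² = 2*h² - h²*(-216 - 6*h))
(y(-20) + 18402) - 1*47268 = ((-20)²*(218 + 6*(-20)) + 18402) - 1*47268 = (400*(218 - 120) + 18402) - 47268 = (400*98 + 18402) - 47268 = (39200 + 18402) - 47268 = 57602 - 47268 = 10334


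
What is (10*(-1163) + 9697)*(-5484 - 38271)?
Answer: 84578415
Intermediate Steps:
(10*(-1163) + 9697)*(-5484 - 38271) = (-11630 + 9697)*(-43755) = -1933*(-43755) = 84578415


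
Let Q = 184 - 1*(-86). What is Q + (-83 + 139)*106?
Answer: 6206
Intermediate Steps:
Q = 270 (Q = 184 + 86 = 270)
Q + (-83 + 139)*106 = 270 + (-83 + 139)*106 = 270 + 56*106 = 270 + 5936 = 6206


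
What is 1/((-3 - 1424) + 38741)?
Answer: 1/37314 ≈ 2.6800e-5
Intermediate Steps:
1/((-3 - 1424) + 38741) = 1/(-1427 + 38741) = 1/37314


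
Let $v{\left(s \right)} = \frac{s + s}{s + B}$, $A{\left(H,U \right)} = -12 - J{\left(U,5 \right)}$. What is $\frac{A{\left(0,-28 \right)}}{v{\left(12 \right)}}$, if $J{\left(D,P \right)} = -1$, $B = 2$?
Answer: $- \frac{77}{12} \approx -6.4167$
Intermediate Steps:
$A{\left(H,U \right)} = -11$ ($A{\left(H,U \right)} = -12 - -1 = -12 + 1 = -11$)
$v{\left(s \right)} = \frac{2 s}{2 + s}$ ($v{\left(s \right)} = \frac{s + s}{s + 2} = \frac{2 s}{2 + s}$)
$\frac{A{\left(0,-28 \right)}}{v{\left(12 \right)}} = - \frac{11}{2 \cdot 12 \frac{1}{2 + 12}} = - \frac{11}{2 \cdot 12 \cdot \frac{1}{14}} = - \frac{11}{\frac{12}{7}} = \left(-11\right) \frac{7}{12} = - \frac{77}{12}$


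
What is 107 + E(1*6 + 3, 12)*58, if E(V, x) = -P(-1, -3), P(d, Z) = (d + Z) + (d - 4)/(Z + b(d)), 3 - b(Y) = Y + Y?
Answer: 484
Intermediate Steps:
b(Y) = 3 - 2*Y (b(Y) = 3 - (Y + Y) = 3 - 2*Y)
P(d, Z) = Z + d + (-4 + d)/(3 + Z - 2*d) (P(d, Z) = (d + Z) + (d - 4)/(Z + (3 - 2*d)) = (Z + d) + (-4 + d)/(3 + Z - 2*d) = Z + d + (-4 + d)/(3 + Z - 2*d))
E(V, x) = 13/2 (E(V, x) = -(4 - 1*(-3)² - 4*(-1) - 3*(-3) + 2*(-1)² - 3*(-1))/(-3 - 1*(-3) + 2*(-1)) = -(4 - 1*9 + 4 + 9 + 2*1 + 3)/(-3 + 3 - 2) = -(4 - 9 + 4 + 9 + 2 + 3)/(-2) = -(-1)*13/2 = -1*(-13/2) = 13/2)
107 + E(1*6 + 3, 12)*58 = 107 + (13/2)*58 = 107 + 377 = 484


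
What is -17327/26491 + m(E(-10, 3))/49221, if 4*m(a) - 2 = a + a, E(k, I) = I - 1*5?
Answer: -1705731025/2607827022 ≈ -0.65408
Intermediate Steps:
E(k, I) = -5 + I (E(k, I) = I - 5 = -5 + I)
m(a) = 1/2 + a/2 (m(a) = 1/2 + (a + a)/4 = 1/2 + (2*a)/4 = 1/2 + a/2)
-17327/26491 + m(E(-10, 3))/49221 = -17327/26491 + (1/2 + (-5 + 3)/2)/49221 = -17327*1/26491 + (1/2 + (1/2)*(-2))*(1/49221) = -17327/26491 + (1/2 - 1)*(1/49221) = -17327/26491 - 1/2*1/49221 = -17327/26491 - 1/98442 = -1705731025/2607827022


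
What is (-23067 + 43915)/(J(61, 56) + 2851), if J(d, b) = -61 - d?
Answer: 20848/2729 ≈ 7.6394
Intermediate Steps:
(-23067 + 43915)/(J(61, 56) + 2851) = (-23067 + 43915)/((-61 - 1*61) + 2851) = 20848/((-61 - 61) + 2851) = 20848/(-122 + 2851) = 20848/2729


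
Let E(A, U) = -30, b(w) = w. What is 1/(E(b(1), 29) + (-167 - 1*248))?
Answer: -1/445 ≈ -0.0022472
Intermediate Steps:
1/(E(b(1), 29) + (-167 - 1*248)) = 1/(-30 + (-167 - 1*248)) = 1/(-30 + (-167 - 248)) = 1/(-30 - 415) = 1/(-445) = -1/445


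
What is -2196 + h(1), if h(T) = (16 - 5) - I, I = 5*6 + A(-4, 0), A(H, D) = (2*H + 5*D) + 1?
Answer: -2208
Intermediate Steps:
A(H, D) = 1 + 2*H + 5*D
I = 23 (I = 5*6 + (1 + 2*(-4) + 5*0) = 30 + (1 - 8 + 0) = 30 - 7 = 23)
h(T) = -12 (h(T) = (16 - 5) - 1*23 = 11 - 23 = -12)
-2196 + h(1) = -2196 - 12 = -2208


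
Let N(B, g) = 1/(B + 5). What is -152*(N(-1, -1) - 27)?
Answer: 4066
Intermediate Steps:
N(B, g) = 1/(5 + B)
-152*(N(-1, -1) - 27) = -152*(1/(5 - 1) - 27) = -152*(1/4 - 27) = -152*(¼ - 27) = -152*(-107/4) = 4066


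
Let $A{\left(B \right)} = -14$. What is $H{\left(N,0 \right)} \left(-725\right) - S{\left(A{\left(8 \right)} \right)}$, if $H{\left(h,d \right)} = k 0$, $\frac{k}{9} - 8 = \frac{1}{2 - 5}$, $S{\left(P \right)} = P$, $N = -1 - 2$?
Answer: $14$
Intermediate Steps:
$N = -3$ ($N = -1 - 2 = -3$)
$k = 69$ ($k = 72 + \frac{9}{2 - 5} = 72 + \frac{9}{-3} = 72 + 9 \left(- \frac{1}{3}\right) = 72 - 3 = 69$)
$H{\left(h,d \right)} = 0$ ($H{\left(h,d \right)} = 69 \cdot 0 = 0$)
$H{\left(N,0 \right)} \left(-725\right) - S{\left(A{\left(8 \right)} \right)} = 0 \left(-725\right) - -14 = 0 + 14 = 14$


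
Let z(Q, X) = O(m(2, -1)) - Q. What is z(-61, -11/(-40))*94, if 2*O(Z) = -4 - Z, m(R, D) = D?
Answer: 5593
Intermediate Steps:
O(Z) = -2 - Z/2 (O(Z) = (-4 - Z)/2 = -2 - Z/2)
z(Q, X) = -3/2 - Q (z(Q, X) = (-2 - ½*(-1)) - Q = (-2 + ½) - Q = -3/2 - Q)
z(-61, -11/(-40))*94 = (-3/2 - 1*(-61))*94 = (-3/2 + 61)*94 = (119/2)*94 = 5593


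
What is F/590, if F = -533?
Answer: -533/590 ≈ -0.90339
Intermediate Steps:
F/590 = -533/590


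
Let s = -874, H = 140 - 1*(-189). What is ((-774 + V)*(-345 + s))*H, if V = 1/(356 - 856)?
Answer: 155207138051/500 ≈ 3.1041e+8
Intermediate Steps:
H = 329 (H = 140 + 189 = 329)
V = -1/500 (V = 1/(-500) = -1/500 ≈ -0.0020000)
((-774 + V)*(-345 + s))*H = ((-774 - 1/500)*(-345 - 874))*329 = -387001/500*(-1219)*329 = (471754219/500)*329 = 155207138051/500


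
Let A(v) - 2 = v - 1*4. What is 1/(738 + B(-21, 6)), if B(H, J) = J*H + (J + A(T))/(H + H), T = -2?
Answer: 21/12851 ≈ 0.0016341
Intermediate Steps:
A(v) = -2 + v (A(v) = 2 + (v - 1*4) = 2 + (v - 4) = 2 + (-4 + v) = -2 + v)
B(H, J) = H*J + (-4 + J)/(2*H) (B(H, J) = J*H + (J + (-2 - 2))/(H + H) = H*J + (J - 4)/((2*H)) = H*J + (-4 + J)*(1/(2*H)) = H*J + (-4 + J)/(2*H))
1/(738 + B(-21, 6)) = 1/(738 + (-2 + (½)*6 + 6*(-21)²)/(-21)) = 1/(738 - (-2 + 3 + 6*441)/21) = 1/(738 - (-2 + 3 + 2646)/21) = 1/(738 - 1/21*2647) = 1/(738 - 2647/21) = 1/(12851/21) = 21/12851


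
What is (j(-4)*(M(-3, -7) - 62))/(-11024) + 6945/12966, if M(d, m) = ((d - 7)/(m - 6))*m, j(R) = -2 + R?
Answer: 9657839/19356077 ≈ 0.49896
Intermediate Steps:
M(d, m) = m*(-7 + d)/(-6 + m) (M(d, m) = ((-7 + d)/(-6 + m))*m = m*(-7 + d)/(-6 + m))
(j(-4)*(M(-3, -7) - 62))/(-11024) + 6945/12966 = ((-2 - 4)*(-7*(-7 - 3)/(-6 - 7) - 62))/(-11024) + 6945/12966 = -6*(-7*(-10)/(-13) - 62)*(-1/11024) + 6945*(1/12966) = -6*(-7*(-1/13)*(-10) - 62)*(-1/11024) + 2315/4322 = -6*(-70/13 - 62)*(-1/11024) + 2315/4322 = -6*(-876/13)*(-1/11024) + 2315/4322 = (5256/13)*(-1/11024) + 2315/4322 = -657/17914 + 2315/4322 = 9657839/19356077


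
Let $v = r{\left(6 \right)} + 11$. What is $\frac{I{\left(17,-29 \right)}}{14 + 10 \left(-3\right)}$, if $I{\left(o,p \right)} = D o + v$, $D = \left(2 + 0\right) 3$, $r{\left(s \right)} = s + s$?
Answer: $- \frac{125}{16} \approx -7.8125$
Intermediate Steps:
$r{\left(s \right)} = 2 s$
$D = 6$ ($D = 2 \cdot 3 = 6$)
$v = 23$ ($v = 2 \cdot 6 + 11 = 12 + 11 = 23$)
$I{\left(o,p \right)} = 23 + 6 o$ ($I{\left(o,p \right)} = 6 o + 23 = 23 + 6 o$)
$\frac{I{\left(17,-29 \right)}}{14 + 10 \left(-3\right)} = \frac{23 + 6 \cdot 17}{14 + 10 \left(-3\right)} = \frac{23 + 102}{14 - 30} = \frac{125}{-16} = 125 \left(- \frac{1}{16}\right) = - \frac{125}{16}$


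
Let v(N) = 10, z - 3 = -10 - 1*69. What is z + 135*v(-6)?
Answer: 1274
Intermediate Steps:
z = -76 (z = 3 + (-10 - 1*69) = 3 + (-10 - 69) = 3 - 79 = -76)
z + 135*v(-6) = -76 + 135*10 = -76 + 1350 = 1274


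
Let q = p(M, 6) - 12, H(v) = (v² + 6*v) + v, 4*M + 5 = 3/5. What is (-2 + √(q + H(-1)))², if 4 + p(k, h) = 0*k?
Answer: (2 - I*√22)² ≈ -18.0 - 18.762*I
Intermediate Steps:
M = -11/10 (M = -5/4 + (3/5)/4 = -5/4 + (3*(⅕))/4 = -5/4 + (¼)*(⅗) = -5/4 + 3/20 = -11/10 ≈ -1.1000)
p(k, h) = -4 (p(k, h) = -4 + 0*k = -4 + 0 = -4)
H(v) = v² + 7*v
q = -16 (q = -4 - 12 = -16)
(-2 + √(q + H(-1)))² = (-2 + √(-16 - (7 - 1)))² = (-2 + √(-16 - 1*6))² = (-2 + √(-16 - 6))² = (-2 + √(-22))² = (-2 + I*√22)²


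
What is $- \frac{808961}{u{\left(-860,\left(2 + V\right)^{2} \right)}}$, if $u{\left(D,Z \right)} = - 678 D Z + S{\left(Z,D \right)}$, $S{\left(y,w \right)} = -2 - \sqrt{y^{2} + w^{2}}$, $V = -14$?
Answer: $- \frac{33961605742399}{3524936177087994} - \frac{808961 \sqrt{47521}}{1762468088543997} \approx -0.0096348$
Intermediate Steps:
$S{\left(y,w \right)} = -2 - \sqrt{w^{2} + y^{2}}$
$u{\left(D,Z \right)} = -2 - \sqrt{D^{2} + Z^{2}} - 678 D Z$ ($u{\left(D,Z \right)} = - 678 D Z - \left(2 + \sqrt{D^{2} + Z^{2}}\right) = -2 - \sqrt{D^{2} + Z^{2}} - 678 D Z$)
$- \frac{808961}{u{\left(-860,\left(2 + V\right)^{2} \right)}} = - \frac{808961}{-2 - \sqrt{\left(-860\right)^{2} + \left(\left(2 - 14\right)^{2}\right)^{2}} - - 583080 \left(2 - 14\right)^{2}} = - \frac{808961}{-2 - \sqrt{739600 + \left(\left(-12\right)^{2}\right)^{2}} - - 583080 \left(-12\right)^{2}} = - \frac{808961}{-2 - \sqrt{739600 + 144^{2}} - \left(-583080\right) 144} = - \frac{808961}{-2 - \sqrt{739600 + 20736} + 83963520} = - \frac{808961}{-2 - \sqrt{760336} + 83963520} = - \frac{808961}{-2 - 4 \sqrt{47521} + 83963520} = - \frac{808961}{83963518 - 4 \sqrt{47521}}$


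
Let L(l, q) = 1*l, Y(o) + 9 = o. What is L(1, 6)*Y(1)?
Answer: -8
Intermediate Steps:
Y(o) = -9 + o
L(l, q) = l
L(1, 6)*Y(1) = 1*(-9 + 1) = 1*(-8) = -8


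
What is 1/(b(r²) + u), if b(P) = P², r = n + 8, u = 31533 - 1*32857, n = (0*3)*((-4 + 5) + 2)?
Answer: 1/2772 ≈ 0.00036075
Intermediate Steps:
n = 0 (n = 0*(1 + 2) = 0*3 = 0)
u = -1324 (u = 31533 - 32857 = -1324)
r = 8 (r = 0 + 8 = 8)
1/(b(r²) + u) = 1/((8²)² - 1324) = 1/(64² - 1324) = 1/(4096 - 1324) = 1/2772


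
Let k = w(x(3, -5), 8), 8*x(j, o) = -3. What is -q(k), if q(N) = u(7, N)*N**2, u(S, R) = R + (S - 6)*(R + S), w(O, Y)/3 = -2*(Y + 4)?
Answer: 710208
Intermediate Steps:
x(j, o) = -3/8 (x(j, o) = (1/8)*(-3) = -3/8)
w(O, Y) = -24 - 6*Y (w(O, Y) = 3*(-2*(Y + 4)) = 3*(-2*(4 + Y)) = 3*(-8 - 2*Y) = -24 - 6*Y)
u(S, R) = R + (-6 + S)*(R + S)
k = -72 (k = -24 - 6*8 = -24 - 48 = -72)
q(N) = N**2*(7 + 2*N) (q(N) = (7**2 - 6*7 - 5*N + N*7)*N**2 = (49 - 42 - 5*N + 7*N)*N**2 = (7 + 2*N)*N**2 = N**2*(7 + 2*N))
-q(k) = -(-72)**2*(7 + 2*(-72)) = -5184*(7 - 144) = -5184*(-137) = -1*(-710208) = 710208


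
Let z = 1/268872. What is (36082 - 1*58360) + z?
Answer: -5989930415/268872 ≈ -22278.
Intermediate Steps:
z = 1/268872 ≈ 3.7192e-6
(36082 - 1*58360) + z = (36082 - 1*58360) + 1/268872 = (36082 - 58360) + 1/268872 = -22278 + 1/268872 = -5989930415/268872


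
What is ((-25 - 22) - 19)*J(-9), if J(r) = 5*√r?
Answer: -990*I ≈ -990.0*I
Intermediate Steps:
((-25 - 22) - 19)*J(-9) = ((-25 - 22) - 19)*(5*√(-9)) = (-47 - 19)*(5*(3*I)) = -990*I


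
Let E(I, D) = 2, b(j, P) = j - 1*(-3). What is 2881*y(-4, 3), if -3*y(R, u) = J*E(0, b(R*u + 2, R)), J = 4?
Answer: -23048/3 ≈ -7682.7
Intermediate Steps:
b(j, P) = 3 + j (b(j, P) = j + 3 = 3 + j)
y(R, u) = -8/3 (y(R, u) = -4*2/3 = -⅓*8 = -8/3)
2881*y(-4, 3) = 2881*(-8/3) = -23048/3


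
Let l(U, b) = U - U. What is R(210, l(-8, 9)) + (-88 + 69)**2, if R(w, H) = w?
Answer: 571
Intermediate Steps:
l(U, b) = 0
R(210, l(-8, 9)) + (-88 + 69)**2 = 210 + (-88 + 69)**2 = 210 + (-19)**2 = 210 + 361 = 571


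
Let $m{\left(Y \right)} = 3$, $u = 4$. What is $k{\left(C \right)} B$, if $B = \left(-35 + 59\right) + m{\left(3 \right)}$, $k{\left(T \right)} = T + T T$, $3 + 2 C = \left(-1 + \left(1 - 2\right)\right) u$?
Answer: $\frac{2673}{4} \approx 668.25$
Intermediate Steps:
$C = - \frac{11}{2}$ ($C = - \frac{3}{2} + \frac{\left(-1 + \left(1 - 2\right)\right) 4}{2} = - \frac{3}{2} + \frac{\left(-1 - 1\right) 4}{2} = - \frac{3}{2} + \frac{\left(-2\right) 4}{2} = - \frac{3}{2} + \frac{1}{2} \left(-8\right) = - \frac{3}{2} - 4 = - \frac{11}{2} \approx -5.5$)
$k{\left(T \right)} = T + T^{2}$
$B = 27$ ($B = \left(-35 + 59\right) + 3 = 24 + 3 = 27$)
$k{\left(C \right)} B = - \frac{11 \left(1 - \frac{11}{2}\right)}{2} \cdot 27 = \left(- \frac{11}{2}\right) \left(- \frac{9}{2}\right) 27 = \frac{99}{4} \cdot 27 = \frac{2673}{4}$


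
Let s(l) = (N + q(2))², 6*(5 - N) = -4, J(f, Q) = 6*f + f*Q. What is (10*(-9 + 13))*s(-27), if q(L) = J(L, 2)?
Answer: 169000/9 ≈ 18778.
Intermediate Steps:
J(f, Q) = 6*f + Q*f
N = 17/3 (N = 5 - ⅙*(-4) = 5 + ⅔ = 17/3 ≈ 5.6667)
q(L) = 8*L (q(L) = L*(6 + 2) = L*8 = 8*L)
s(l) = 4225/9 (s(l) = (17/3 + 8*2)² = (17/3 + 16)² = (65/3)² = 4225/9)
(10*(-9 + 13))*s(-27) = (10*(-9 + 13))*(4225/9) = (10*4)*(4225/9) = 40*(4225/9) = 169000/9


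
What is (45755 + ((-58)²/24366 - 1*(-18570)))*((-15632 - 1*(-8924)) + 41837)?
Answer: 27529654332253/12183 ≈ 2.2597e+9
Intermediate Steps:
(45755 + ((-58)²/24366 - 1*(-18570)))*((-15632 - 1*(-8924)) + 41837) = (45755 + (3364*(1/24366) + 18570))*((-15632 + 8924) + 41837) = (45755 + (1682/12183 + 18570))*(-6708 + 41837) = (45755 + 226239992/12183)*35129 = (783673157/12183)*35129 = 27529654332253/12183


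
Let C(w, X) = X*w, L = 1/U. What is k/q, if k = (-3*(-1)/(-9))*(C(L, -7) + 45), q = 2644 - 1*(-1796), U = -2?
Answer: -97/26640 ≈ -0.0036411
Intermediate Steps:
L = -½ (L = 1/(-2) = -½ ≈ -0.50000)
q = 4440 (q = 2644 + 1796 = 4440)
k = -97/6 (k = (-3*(-1)/(-9))*(-7*(-½) + 45) = (3*(-⅑))*(7/2 + 45) = -⅓*97/2 = -97/6 ≈ -16.167)
k/q = -97/6/4440 = -97/6*1/4440 = -97/26640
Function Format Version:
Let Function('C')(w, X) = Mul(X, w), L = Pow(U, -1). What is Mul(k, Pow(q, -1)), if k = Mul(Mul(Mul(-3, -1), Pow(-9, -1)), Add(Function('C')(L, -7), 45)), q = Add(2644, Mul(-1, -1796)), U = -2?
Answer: Rational(-97, 26640) ≈ -0.0036411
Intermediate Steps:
L = Rational(-1, 2) (L = Pow(-2, -1) = Rational(-1, 2) ≈ -0.50000)
q = 4440 (q = Add(2644, 1796) = 4440)
k = Rational(-97, 6) (k = Mul(Mul(Mul(-3, -1), Pow(-9, -1)), Add(Mul(-7, Rational(-1, 2)), 45)) = Mul(Mul(3, Rational(-1, 9)), Add(Rational(7, 2), 45)) = Mul(Rational(-1, 3), Rational(97, 2)) = Rational(-97, 6) ≈ -16.167)
Mul(k, Pow(q, -1)) = Mul(Rational(-97, 6), Pow(4440, -1)) = Mul(Rational(-97, 6), Rational(1, 4440)) = Rational(-97, 26640)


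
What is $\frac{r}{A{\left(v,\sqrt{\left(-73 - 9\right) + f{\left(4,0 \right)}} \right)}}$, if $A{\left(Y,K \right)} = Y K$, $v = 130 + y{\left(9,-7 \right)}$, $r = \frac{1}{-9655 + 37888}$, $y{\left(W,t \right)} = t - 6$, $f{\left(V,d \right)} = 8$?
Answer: $- \frac{i \sqrt{74}}{244441314} \approx - 3.5192 \cdot 10^{-8} i$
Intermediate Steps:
$y{\left(W,t \right)} = -6 + t$ ($y{\left(W,t \right)} = t - 6 = -6 + t$)
$r = \frac{1}{28233} \approx 3.542 \cdot 10^{-5}$
$v = 117$ ($v = 130 - 13 = 117$)
$A{\left(Y,K \right)} = K Y$
$\frac{r}{A{\left(v,\sqrt{\left(-73 - 9\right) + f{\left(4,0 \right)}} \right)}} = \frac{1}{28233 \sqrt{\left(-73 - 9\right) + 8} \cdot 117} = \frac{1}{28233 \sqrt{-82 + 8} \cdot 117} = \frac{1}{28233 \sqrt{-74} \cdot 117} = \frac{1}{28233 i \sqrt{74} \cdot 117} = \frac{1}{28233 \cdot 117 i \sqrt{74}} = \frac{\left(- \frac{1}{8658}\right) i \sqrt{74}}{28233} = - \frac{i \sqrt{74}}{244441314}$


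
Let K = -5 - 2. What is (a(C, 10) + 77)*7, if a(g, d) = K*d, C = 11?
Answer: 49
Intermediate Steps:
K = -7
a(g, d) = -7*d
(a(C, 10) + 77)*7 = (-7*10 + 77)*7 = (-70 + 77)*7 = 7*7 = 49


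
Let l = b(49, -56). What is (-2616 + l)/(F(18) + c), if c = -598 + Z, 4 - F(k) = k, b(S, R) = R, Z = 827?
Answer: -2672/215 ≈ -12.428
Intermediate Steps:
F(k) = 4 - k
c = 229 (c = -598 + 827 = 229)
l = -56
(-2616 + l)/(F(18) + c) = (-2616 - 56)/((4 - 1*18) + 229) = -2672/((4 - 18) + 229) = -2672/(-14 + 229) = -2672/215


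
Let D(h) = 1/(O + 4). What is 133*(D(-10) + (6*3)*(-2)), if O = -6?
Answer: -9709/2 ≈ -4854.5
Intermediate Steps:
D(h) = -1/2 (D(h) = 1/(-6 + 4) = 1/(-2) = -1/2)
133*(D(-10) + (6*3)*(-2)) = 133*(-1/2 + (6*3)*(-2)) = 133*(-1/2 + 18*(-2)) = 133*(-1/2 - 36) = 133*(-73/2) = -9709/2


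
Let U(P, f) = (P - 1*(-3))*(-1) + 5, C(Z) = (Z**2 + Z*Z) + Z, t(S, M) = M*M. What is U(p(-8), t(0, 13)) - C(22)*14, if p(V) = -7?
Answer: -13851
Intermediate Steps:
t(S, M) = M**2
C(Z) = Z + 2*Z**2 (C(Z) = (Z**2 + Z**2) + Z = 2*Z**2 + Z = Z + 2*Z**2)
U(P, f) = 2 - P (U(P, f) = (P + 3)*(-1) + 5 = (3 + P)*(-1) + 5 = (-3 - P) + 5 = 2 - P)
U(p(-8), t(0, 13)) - C(22)*14 = (2 - 1*(-7)) - 22*(1 + 2*22)*14 = (2 + 7) - 22*(1 + 44)*14 = 9 - 22*45*14 = 9 - 990*14 = 9 - 1*13860 = 9 - 13860 = -13851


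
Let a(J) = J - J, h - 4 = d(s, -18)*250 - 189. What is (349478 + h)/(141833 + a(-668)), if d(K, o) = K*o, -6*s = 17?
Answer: 362043/141833 ≈ 2.5526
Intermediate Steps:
s = -17/6 (s = -⅙*17 = -17/6 ≈ -2.8333)
h = 12565 (h = 4 + (-17/6*(-18)*250 - 189) = 4 + (51*250 - 189) = 4 + (12750 - 189) = 4 + 12561 = 12565)
a(J) = 0
(349478 + h)/(141833 + a(-668)) = (349478 + 12565)/(141833 + 0) = 362043/141833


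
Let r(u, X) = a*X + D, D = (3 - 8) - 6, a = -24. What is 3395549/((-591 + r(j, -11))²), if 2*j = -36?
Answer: 3395549/114244 ≈ 29.722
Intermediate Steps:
j = -18 (j = (½)*(-36) = -18)
D = -11 (D = -5 - 6 = -11)
r(u, X) = -11 - 24*X (r(u, X) = -24*X - 11 = -11 - 24*X)
3395549/((-591 + r(j, -11))²) = 3395549/((-591 + (-11 - 24*(-11)))²) = 3395549/((-591 + (-11 + 264))²) = 3395549/((-591 + 253)²) = 3395549/((-338)²) = 3395549/114244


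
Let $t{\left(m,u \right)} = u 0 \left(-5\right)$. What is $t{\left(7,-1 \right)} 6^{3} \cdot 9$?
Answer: $0$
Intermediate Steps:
$t{\left(m,u \right)} = 0$ ($t{\left(m,u \right)} = 0 \left(-5\right) = 0$)
$t{\left(7,-1 \right)} 6^{3} \cdot 9 = 0 \cdot 6^{3} \cdot 9 = 0 \cdot 216 \cdot 9 = 0 \cdot 9 = 0$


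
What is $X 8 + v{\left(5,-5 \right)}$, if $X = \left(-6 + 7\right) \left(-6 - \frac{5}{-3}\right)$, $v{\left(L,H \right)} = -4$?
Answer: $- \frac{116}{3} \approx -38.667$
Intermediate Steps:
$X = - \frac{13}{3}$ ($X = 1 \left(-6 - - \frac{5}{3}\right) = 1 \left(-6 + \frac{5}{3}\right) = 1 \left(- \frac{13}{3}\right) = - \frac{13}{3} \approx -4.3333$)
$X 8 + v{\left(5,-5 \right)} = \left(- \frac{13}{3}\right) 8 - 4 = - \frac{104}{3} - 4 = - \frac{116}{3}$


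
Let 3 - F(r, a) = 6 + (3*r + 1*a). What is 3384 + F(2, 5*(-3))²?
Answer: 3420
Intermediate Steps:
F(r, a) = -3 - a - 3*r (F(r, a) = 3 - (6 + (3*r + 1*a)) = 3 - (6 + (3*r + a)) = 3 - (6 + (a + 3*r)) = 3 - (6 + a + 3*r) = 3 + (-6 - a - 3*r) = -3 - a - 3*r)
3384 + F(2, 5*(-3))² = 3384 + (-3 - 5*(-3) - 3*2)² = 3384 + (-3 - 1*(-15) - 6)² = 3384 + (-3 + 15 - 6)² = 3384 + 6² = 3384 + 36 = 3420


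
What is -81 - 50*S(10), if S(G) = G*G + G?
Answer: -5581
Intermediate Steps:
S(G) = G + G² (S(G) = G² + G = G + G²)
-81 - 50*S(10) = -81 - 500*(1 + 10) = -81 - 500*11 = -81 - 50*110 = -81 - 5500 = -5581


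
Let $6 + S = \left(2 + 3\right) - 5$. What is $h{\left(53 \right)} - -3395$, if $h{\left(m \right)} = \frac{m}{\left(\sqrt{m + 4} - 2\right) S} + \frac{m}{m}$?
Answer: $\frac{10187}{3} - \frac{\sqrt{57}}{6} \approx 3394.4$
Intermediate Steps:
$S = -6$ ($S = -6 + \left(\left(2 + 3\right) - 5\right) = -6 + \left(5 - 5\right) = -6 + 0 = -6$)
$h{\left(m \right)} = 1 + \frac{m}{12 - 6 \sqrt{4 + m}}$ ($h{\left(m \right)} = \frac{m}{\left(\sqrt{m + 4} - 2\right) \left(-6\right)} + \frac{m}{m} = \frac{m}{\left(\sqrt{4 + m} - 2\right) \left(-6\right)} + 1 = \frac{m}{\left(-2 + \sqrt{4 + m}\right) \left(-6\right)} + 1 = \frac{m}{12 - 6 \sqrt{4 + m}} + 1 = 1 + \frac{m}{12 - 6 \sqrt{4 + m}}$)
$h{\left(53 \right)} - -3395 = \frac{-2 + \sqrt{4 + 53} - \frac{53}{6}}{-2 + \sqrt{4 + 53}} - -3395 = \frac{-2 + \sqrt{57} - \frac{53}{6}}{-2 + \sqrt{57}} + 3395 = \frac{- \frac{65}{6} + \sqrt{57}}{-2 + \sqrt{57}} + 3395 = 3395 + \frac{- \frac{65}{6} + \sqrt{57}}{-2 + \sqrt{57}}$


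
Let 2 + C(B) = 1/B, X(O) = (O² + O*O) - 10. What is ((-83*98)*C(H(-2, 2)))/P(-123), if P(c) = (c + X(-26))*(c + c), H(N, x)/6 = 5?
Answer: -239953/4498110 ≈ -0.053345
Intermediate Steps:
X(O) = -10 + 2*O² (X(O) = (O² + O²) - 10 = 2*O² - 10 = -10 + 2*O²)
H(N, x) = 30 (H(N, x) = 6*5 = 30)
C(B) = -2 + 1/B
P(c) = 2*c*(1342 + c) (P(c) = (c + (-10 + 2*(-26)²))*(c + c) = (c + (-10 + 2*676))*(2*c) = (c + (-10 + 1352))*(2*c) = (c + 1342)*(2*c) = (1342 + c)*(2*c) = 2*c*(1342 + c))
((-83*98)*C(H(-2, 2)))/P(-123) = ((-83*98)*(-2 + 1/30))/((2*(-123)*(1342 - 123))) = (-8134*(-2 + 1/30))/((2*(-123)*1219)) = -8134*(-59/30)/(-299874) = (239953/15)*(-1/299874) = -239953/4498110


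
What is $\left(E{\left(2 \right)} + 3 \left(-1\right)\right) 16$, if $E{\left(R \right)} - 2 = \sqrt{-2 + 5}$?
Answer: $-16 + 16 \sqrt{3} \approx 11.713$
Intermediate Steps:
$E{\left(R \right)} = 2 + \sqrt{3}$ ($E{\left(R \right)} = 2 + \sqrt{-2 + 5} = 2 + \sqrt{3}$)
$\left(E{\left(2 \right)} + 3 \left(-1\right)\right) 16 = \left(\left(2 + \sqrt{3}\right) + 3 \left(-1\right)\right) 16 = \left(\left(2 + \sqrt{3}\right) - 3\right) 16 = \left(-1 + \sqrt{3}\right) 16 = -16 + 16 \sqrt{3}$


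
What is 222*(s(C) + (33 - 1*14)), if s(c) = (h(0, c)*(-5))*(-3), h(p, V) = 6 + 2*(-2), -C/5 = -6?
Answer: 10878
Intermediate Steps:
C = 30 (C = -5*(-6) = 30)
h(p, V) = 2 (h(p, V) = 6 - 4 = 2)
s(c) = 30 (s(c) = (2*(-5))*(-3) = -10*(-3) = 30)
222*(s(C) + (33 - 1*14)) = 222*(30 + (33 - 1*14)) = 222*(30 + (33 - 14)) = 222*(30 + 19) = 222*49 = 10878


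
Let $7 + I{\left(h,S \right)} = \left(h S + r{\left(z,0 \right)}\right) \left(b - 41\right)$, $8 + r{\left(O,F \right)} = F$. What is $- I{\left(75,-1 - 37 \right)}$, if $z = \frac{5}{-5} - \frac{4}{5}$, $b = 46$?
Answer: $14297$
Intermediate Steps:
$z = - \frac{9}{5}$ ($z = 5 \left(- \frac{1}{5}\right) - \frac{4}{5} = -1 - \frac{4}{5} = - \frac{9}{5} \approx -1.8$)
$r{\left(O,F \right)} = -8 + F$
$I{\left(h,S \right)} = -47 + 5 S h$ ($I{\left(h,S \right)} = -7 + \left(h S + \left(-8 + 0\right)\right) \left(46 - 41\right) = -7 + \left(S h - 8\right) 5 = -7 + \left(-8 + S h\right) 5 = -7 + \left(-40 + 5 S h\right) = -47 + 5 S h$)
$- I{\left(75,-1 - 37 \right)} = - (-47 + 5 \left(-1 - 37\right) 75) = - (-47 + 5 \left(-38\right) 75) = - (-47 - 14250) = \left(-1\right) \left(-14297\right) = 14297$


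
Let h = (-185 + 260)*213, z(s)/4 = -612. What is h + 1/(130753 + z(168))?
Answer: 2049672376/128305 ≈ 15975.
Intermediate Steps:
z(s) = -2448 (z(s) = 4*(-612) = -2448)
h = 15975 (h = 75*213 = 15975)
h + 1/(130753 + z(168)) = 15975 + 1/(130753 - 2448) = 15975 + 1/128305 = 2049672376/128305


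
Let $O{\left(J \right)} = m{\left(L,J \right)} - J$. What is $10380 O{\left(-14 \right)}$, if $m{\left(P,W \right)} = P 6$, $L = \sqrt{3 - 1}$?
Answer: $145320 + 62280 \sqrt{2} \approx 2.334 \cdot 10^{5}$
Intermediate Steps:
$L = \sqrt{2} \approx 1.4142$
$m{\left(P,W \right)} = 6 P$
$O{\left(J \right)} = - J + 6 \sqrt{2}$ ($O{\left(J \right)} = 6 \sqrt{2} - J = - J + 6 \sqrt{2}$)
$10380 O{\left(-14 \right)} = 10380 \left(\left(-1\right) \left(-14\right) + 6 \sqrt{2}\right) = 10380 \left(14 + 6 \sqrt{2}\right) = 145320 + 62280 \sqrt{2}$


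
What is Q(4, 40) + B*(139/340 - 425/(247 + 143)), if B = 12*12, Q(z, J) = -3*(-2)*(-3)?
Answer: -128238/1105 ≈ -116.05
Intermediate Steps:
Q(z, J) = -18 (Q(z, J) = 6*(-3) = -18)
B = 144
Q(4, 40) + B*(139/340 - 425/(247 + 143)) = -18 + 144*(139/340 - 425/(247 + 143)) = -18 + 144*(139*(1/340) - 425/390) = -18 + 144*(139/340 - 425*1/390) = -18 + 144*(139/340 - 85/78) = -18 + 144*(-9029/13260) = -18 - 108348/1105 = -128238/1105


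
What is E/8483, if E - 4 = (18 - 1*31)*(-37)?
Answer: 485/8483 ≈ 0.057173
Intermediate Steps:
E = 485 (E = 4 + (18 - 1*31)*(-37) = 4 + (18 - 31)*(-37) = 4 - 13*(-37) = 4 + 481 = 485)
E/8483 = 485/8483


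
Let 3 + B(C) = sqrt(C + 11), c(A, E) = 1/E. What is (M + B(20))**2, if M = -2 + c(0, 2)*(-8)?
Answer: (9 - sqrt(31))**2 ≈ 11.780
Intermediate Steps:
M = -6 (M = -2 - 8/2 = -2 + (1/2)*(-8) = -2 - 4 = -6)
B(C) = -3 + sqrt(11 + C) (B(C) = -3 + sqrt(C + 11) = -3 + sqrt(11 + C))
(M + B(20))**2 = (-6 + (-3 + sqrt(11 + 20)))**2 = (-6 + (-3 + sqrt(31)))**2 = (-9 + sqrt(31))**2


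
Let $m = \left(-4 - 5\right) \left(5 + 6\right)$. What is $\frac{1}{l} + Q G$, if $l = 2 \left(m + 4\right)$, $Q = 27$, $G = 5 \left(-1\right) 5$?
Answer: $- \frac{128251}{190} \approx -675.0$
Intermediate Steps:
$G = -25$ ($G = \left(-5\right) 5 = -25$)
$m = -99$ ($m = \left(-9\right) 11 = -99$)
$l = -190$ ($l = 2 \left(-99 + 4\right) = 2 \left(-95\right) = -190$)
$\frac{1}{l} + Q G = \frac{1}{-190} + 27 \left(-25\right) = - \frac{1}{190} - 675 = - \frac{128251}{190}$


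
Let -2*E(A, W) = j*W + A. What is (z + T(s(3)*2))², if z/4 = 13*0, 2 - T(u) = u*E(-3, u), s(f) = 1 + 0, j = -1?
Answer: 9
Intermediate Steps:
E(A, W) = W/2 - A/2 (E(A, W) = -(-W + A)/2 = -(A - W)/2 = W/2 - A/2)
s(f) = 1
T(u) = 2 - u*(3/2 + u/2) (T(u) = 2 - u*(u/2 - ½*(-3)) = 2 - u*(u/2 + 3/2) = 2 - u*(3/2 + u/2))
z = 0 (z = 4*(13*0) = 4*0 = 0)
(z + T(s(3)*2))² = (0 + (2 - 1*2*(3 + 1*2)/2))² = (0 + (2 - ½*2*(3 + 2)))² = (0 + (2 - ½*2*5))² = (0 + (2 - 5))² = (0 - 3)² = (-3)² = 9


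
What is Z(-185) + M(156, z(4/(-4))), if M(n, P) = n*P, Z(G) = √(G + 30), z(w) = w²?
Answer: 156 + I*√155 ≈ 156.0 + 12.45*I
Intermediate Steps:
Z(G) = √(30 + G)
M(n, P) = P*n
Z(-185) + M(156, z(4/(-4))) = √(30 - 185) + (4/(-4))²*156 = √(-155) + (4*(-¼))²*156 = I*√155 + (-1)²*156 = I*√155 + 1*156 = I*√155 + 156 = 156 + I*√155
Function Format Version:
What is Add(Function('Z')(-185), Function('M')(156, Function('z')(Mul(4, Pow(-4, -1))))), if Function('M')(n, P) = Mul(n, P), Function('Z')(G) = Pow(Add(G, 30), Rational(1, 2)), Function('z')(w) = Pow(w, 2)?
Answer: Add(156, Mul(I, Pow(155, Rational(1, 2)))) ≈ Add(156.00, Mul(12.450, I))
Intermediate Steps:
Function('Z')(G) = Pow(Add(30, G), Rational(1, 2))
Function('M')(n, P) = Mul(P, n)
Add(Function('Z')(-185), Function('M')(156, Function('z')(Mul(4, Pow(-4, -1))))) = Add(Pow(Add(30, -185), Rational(1, 2)), Mul(Pow(Mul(4, Pow(-4, -1)), 2), 156)) = Add(Pow(-155, Rational(1, 2)), Mul(Pow(Mul(4, Rational(-1, 4)), 2), 156)) = Add(Mul(I, Pow(155, Rational(1, 2))), Mul(Pow(-1, 2), 156)) = Add(Mul(I, Pow(155, Rational(1, 2))), Mul(1, 156)) = Add(Mul(I, Pow(155, Rational(1, 2))), 156) = Add(156, Mul(I, Pow(155, Rational(1, 2))))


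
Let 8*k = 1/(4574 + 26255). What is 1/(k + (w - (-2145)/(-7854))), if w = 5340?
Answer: 29349208/156716755299 ≈ 0.00018728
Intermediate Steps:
k = 1/246632 (k = 1/(8*(4574 + 26255)) = (1/8)/30829 = (1/8)*(1/30829) = 1/246632 ≈ 4.0546e-6)
1/(k + (w - (-2145)/(-7854))) = 1/(1/246632 + (5340 - (-2145)/(-7854))) = 1/(1/246632 + (5340 - (-2145)*(-1)/7854)) = 1/(1/246632 + (5340 - 1*65/238)) = 1/(1/246632 + (5340 - 65/238)) = 1/(1/246632 + 1270855/238) = 1/(156716755299/29349208) = 29349208/156716755299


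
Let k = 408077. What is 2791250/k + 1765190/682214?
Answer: 1312281633565/139197921239 ≈ 9.4274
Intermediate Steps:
2791250/k + 1765190/682214 = 2791250/408077 + 1765190/682214 = 2791250*(1/408077) + 1765190*(1/682214) = 2791250/408077 + 882595/341107 = 1312281633565/139197921239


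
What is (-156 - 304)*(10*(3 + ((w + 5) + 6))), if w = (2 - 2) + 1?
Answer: -69000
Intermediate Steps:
w = 1 (w = 0 + 1 = 1)
(-156 - 304)*(10*(3 + ((w + 5) + 6))) = (-156 - 304)*(10*(3 + ((1 + 5) + 6))) = -4600*(3 + (6 + 6)) = -4600*(3 + 12) = -4600*15 = -460*150 = -69000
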